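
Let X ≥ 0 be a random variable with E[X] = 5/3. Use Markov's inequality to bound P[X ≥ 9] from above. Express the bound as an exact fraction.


μ = E[X] = 5/3, a = 9.
Markov: P[X ≥ 9] ≤ μ/a = (5/3)/9 = 5/27.
Numerically: ≈ 0.1852.
(Since a = 9 > μ = 1.6667, the bound 5/27 is < 1 and informative.)

P[X ≥ 9] ≤ 5/27 ≈ 0.1852.


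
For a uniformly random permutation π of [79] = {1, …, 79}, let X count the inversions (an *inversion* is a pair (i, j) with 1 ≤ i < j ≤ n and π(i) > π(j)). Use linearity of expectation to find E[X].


Write X = Σ X_I over the C(79, 2) = 3081 pairs i < j, with X_I the indicator of one inversion.
There are 3081 indicators.
For each fixed pair i < j, the values π(i) and π(j) are two distinct elements of {1, …, 79} in uniformly random order; by symmetry P[π(i) > π(j)] = 1/2.
By linearity: E[X] = 3081 · (1/2) = C(79, 2) · (1/2) = 3081/2 = 3081/2 ≈ 1540.50000.

E[X] = 3081/2 = 1540.50000.


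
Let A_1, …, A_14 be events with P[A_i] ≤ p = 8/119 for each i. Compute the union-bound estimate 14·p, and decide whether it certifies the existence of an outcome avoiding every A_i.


Union bound: P[∪_{i=1}^{14} A_i] ≤ Σ_i P[A_i] ≤ 14·p = 14·(8/119) = 16/17.
Numerically: 16/17 ≈ 0.9412.
Is 16/17 < 1? YES.
Since P[∪ A_i] ≤ 16/17 < 1, the complement has P[∩ A_i^c] ≥ 1 − 16/17 = 1/17 > 0, so some outcome avoids every A_i.

14·p = 16/17 ≈ 0.9412; existence CERTIFIED by the union bound.


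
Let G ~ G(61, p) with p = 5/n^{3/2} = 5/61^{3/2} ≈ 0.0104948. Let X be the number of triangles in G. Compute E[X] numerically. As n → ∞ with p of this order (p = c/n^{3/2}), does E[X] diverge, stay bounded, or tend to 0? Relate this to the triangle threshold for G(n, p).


Number of potential triangles: C(61, 3) = 35990.
Each occurs with probability p³ ≈ (0.0104948)³ ≈ 1.15591462e-06.
By linearity: E[X] = C(61, 3)·p³ ≈ 35990 · 1.15591462e-06 ≈ 0.041601.
Since α = 3/2 > 1, p = c/n^{3/2} = o(1/n) is below the triangle threshold p ~ 1/n. Asymptotically E[X] ~ (c³/6)·n^{3(1−α)} = (5³/6)·n^{-1.5} → 0, so by Markov's inequality G has no triangles w.h.p.

E[X] ≈ 0.041601; in regime p = Θ(1/n^{3/2}) E[X] tends to 0 (below the triangle threshold p ~ 1/n).


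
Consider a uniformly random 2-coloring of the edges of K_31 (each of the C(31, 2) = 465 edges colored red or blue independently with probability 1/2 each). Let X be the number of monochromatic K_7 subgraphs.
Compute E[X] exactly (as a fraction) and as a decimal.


Let X = Σ_S X_S over the C(31, 7) = 2629575 subsets S of size 7, where X_S = 1 if the K_7 on S is monochromatic.
For a fixed S, the K_7 on S has C(7, 2) = 21 edges. P[all 21 edges red] = (1/2)^21, and likewise for blue, so P[monochromatic] = 2·(1/2)^21 = 2^{1 − 21} = 1/1048576.
By linearity: E[X] = C(31, 7) · 2^{1 − 21} = 2629575 · 1/1048576 = 2629575/1048576.
Numerically: E[X] ≈ 2.50776.

E[X] = C(31,7)·2^(1−C(7,2)) = 2629575/1048576 ≈ 2.50776.


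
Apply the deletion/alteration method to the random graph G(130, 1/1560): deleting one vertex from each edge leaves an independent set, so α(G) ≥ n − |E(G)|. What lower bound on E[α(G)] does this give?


E[|E(G)|] = C(130, 2)·p = 8385 · (1/1560) = 43/8.
E[α(G)] ≥ n − E[|E(G)|] = 130 − 43/8 = 997/8.
Numerically: ≈ 124.62500.
(This is only a lower bound; the true E[α(G)] may be larger.)

E[α(G)] ≥ 997/8 ≈ 124.62500.


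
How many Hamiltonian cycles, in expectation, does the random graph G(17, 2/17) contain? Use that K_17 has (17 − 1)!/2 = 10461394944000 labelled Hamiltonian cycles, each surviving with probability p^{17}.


K_17 has (17 − 1)!/2 = 10461394944000 labelled Hamiltonian cycles.
For each such Hamiltonian cycle H, let X_H = 1 if all 17 edges of H are present in G. Then P[X_H = 1] = p^{17} = (2/17)^{17} = 131072/827240261886336764177.
Summing the indicators: E[X] = Σ_H E[X_H] = 10461394944000 · p^{17} = 10461394944000 · 131072/827240261886336764177 = 1371195958099968000/827240261886336764177.
Numerically: E[X] ≈ 0.00165755.

E[X] = 10461394944000 · (2/17)^{17} = 1371195958099968000/827240261886336764177 ≈ 0.00165755.


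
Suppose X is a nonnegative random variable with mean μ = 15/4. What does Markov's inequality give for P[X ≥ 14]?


μ = E[X] = 15/4, a = 14.
Markov: P[X ≥ 14] ≤ μ/a = (15/4)/14 = 15/56.
Numerically: ≈ 0.2679.
(Since a = 14 > μ = 3.7500, the bound 15/56 is < 1 and informative.)

P[X ≥ 14] ≤ 15/56 ≈ 0.2679.


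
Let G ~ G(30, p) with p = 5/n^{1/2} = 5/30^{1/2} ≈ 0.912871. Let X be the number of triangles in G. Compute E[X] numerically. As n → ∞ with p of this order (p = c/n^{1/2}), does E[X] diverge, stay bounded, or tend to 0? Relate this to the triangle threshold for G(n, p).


Number of potential triangles: C(30, 3) = 4060.
Each occurs with probability p³ ≈ (0.912871)³ ≈ 7.60725774e-01.
By linearity: E[X] = C(30, 3)·p³ ≈ 4060 · 7.60725774e-01 ≈ 3088.546644.
Since α = 1/2 < 1, p = c/n^{1/2} ≫ 1/n is above the triangle threshold p ~ 1/n. Asymptotically E[X] ~ (c³/6)·n^{3(1−α)} = (5³/6)·n^{1.5} → ∞; triangles are abundant w.h.p.

E[X] ≈ 3088.546644; in regime p = Θ(1/n^{1/2}) E[X] diverges (above the triangle threshold p ~ 1/n).


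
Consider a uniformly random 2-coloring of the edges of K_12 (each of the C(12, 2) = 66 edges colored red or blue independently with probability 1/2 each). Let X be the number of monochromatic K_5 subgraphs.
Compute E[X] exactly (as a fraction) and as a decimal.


Let X = Σ_S X_S over the C(12, 5) = 792 subsets S of size 5, where X_S = 1 if the K_5 on S is monochromatic.
For a fixed S, the K_5 on S has C(5, 2) = 10 edges. P[all 10 edges red] = (1/2)^10, and likewise for blue, so P[monochromatic] = 2·(1/2)^10 = 2^{1 − 10} = 1/512.
Summing: E[X] = C(12, 5) · 2^{1 − 10} = 792 · 1/512 = 99/64.
Numerically: E[X] ≈ 1.54688.

E[X] = C(12,5)·2^(1−C(5,2)) = 99/64 ≈ 1.54688.


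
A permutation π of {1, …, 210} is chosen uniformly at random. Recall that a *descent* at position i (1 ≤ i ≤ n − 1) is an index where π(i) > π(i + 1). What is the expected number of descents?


Write X = Σ X_I over i = 1, …, 209, with X_I the indicator of one descent.
There are 209 indicators.
For each fixed i, the pair (π(i), π(i+1)) is a uniformly random ordered pair of distinct values from {1, …, 210}; by symmetry P[π(i) > π(i+1)] = 1/2.
By linearity: E[X] = 209 · (1/2) = (210 − 1) · (1/2) = 209/2 ≈ 104.5000.

E[X] = 209/2 = 104.5000.


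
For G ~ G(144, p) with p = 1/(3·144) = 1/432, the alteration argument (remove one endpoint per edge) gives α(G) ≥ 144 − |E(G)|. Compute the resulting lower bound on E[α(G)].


E[|E(G)|] = C(144, 2)·p = 10296 · (1/432) = 143/6.
E[α(G)] ≥ n − E[|E(G)|] = 144 − 143/6 = 721/6.
Numerically: ≈ 120.1667.
(This is only a lower bound; the true E[α(G)] may be larger.)

E[α(G)] ≥ 721/6 ≈ 120.1667.


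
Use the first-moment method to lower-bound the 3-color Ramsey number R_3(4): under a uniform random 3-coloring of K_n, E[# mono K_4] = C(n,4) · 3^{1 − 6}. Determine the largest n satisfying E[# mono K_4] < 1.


We need C(n, 4) · 3^{1 − 6} < 1, i.e. C(n, 4) < 3^{6 − 1} = 243.
Check values of n near the boundary:
  n = 6: C(6, 4) = 15; 15 < 243? YES
  n = 7: C(7, 4) = 35; 35 < 243? YES
  n = 8: C(8, 4) = 70; 70 < 243? YES
  n = 9: C(9, 4) = 126; 126 < 243? YES
  n = 10: C(10, 4) = 210; 210 < 243? YES
  n = 11: C(11, 4) = 330; 330 < 243? NO
  n = 12: C(12, 4) = 495; 495 < 243? NO
The largest n with C(n, 4) < 243 is n = 10 (where E[X] = 70/81 ≈ 0.8642). Hence R_3(4) > 10, i.e. R_3(4) ≥ 11.

Largest n = 10; hence R_3(4) > 10.


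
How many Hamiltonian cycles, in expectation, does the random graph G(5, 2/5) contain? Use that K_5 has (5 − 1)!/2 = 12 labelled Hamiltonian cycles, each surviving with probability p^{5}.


K_5 has (5 − 1)!/2 = 12 labelled Hamiltonian cycles.
For each such Hamiltonian cycle H, let X_H = 1 if all 5 edges of H are present in G. Then P[X_H = 1] = p^{5} = (2/5)^{5} = 32/3125.
By linearity of expectation: E[X] = Σ_H E[X_H] = 12 · p^{5} = 12 · 32/3125 = 384/3125.
Numerically: E[X] ≈ 0.12288.

E[X] = 12 · (2/5)^{5} = 384/3125 ≈ 0.12288.


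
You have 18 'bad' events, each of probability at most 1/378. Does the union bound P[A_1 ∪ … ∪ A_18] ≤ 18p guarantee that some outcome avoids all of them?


Union bound: P[∪_{i=1}^{18} A_i] ≤ Σ_i P[A_i] ≤ 18·p = 18·(1/378) = 1/21.
Numerically: 1/21 ≈ 0.048.
Is 1/21 < 1? YES.
Since P[∪ A_i] ≤ 1/21 < 1, the complement has P[∩ A_i^c] ≥ 1 − 1/21 = 20/21 > 0, so some outcome avoids every A_i.

18·p = 1/21 ≈ 0.048; existence CERTIFIED by the union bound.


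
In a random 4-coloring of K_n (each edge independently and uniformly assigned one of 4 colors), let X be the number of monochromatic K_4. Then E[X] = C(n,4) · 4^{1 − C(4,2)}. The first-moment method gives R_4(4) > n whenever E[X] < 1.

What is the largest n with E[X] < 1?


We need C(n, 4) · 4^{1 − 6} < 1, i.e. C(n, 4) < 4^{6 − 1} = 1024.
Check values of n near the boundary:
  n = 9: C(9, 4) = 126; 126 < 1024? YES
  n = 10: C(10, 4) = 210; 210 < 1024? YES
  n = 11: C(11, 4) = 330; 330 < 1024? YES
  n = 12: C(12, 4) = 495; 495 < 1024? YES
  n = 13: C(13, 4) = 715; 715 < 1024? YES
  n = 14: C(14, 4) = 1001; 1001 < 1024? YES
  n = 15: C(15, 4) = 1365; 1365 < 1024? NO
  n = 16: C(16, 4) = 1820; 1820 < 1024? NO
  n = 17: C(17, 4) = 2380; 2380 < 1024? NO
The largest n with C(n, 4) < 1024 is n = 14 (where E[X] = 1001/1024 ≈ 0.9775). Hence R_4(4) > 14, i.e. R_4(4) ≥ 15.

Largest n = 14; hence R_4(4) > 14.


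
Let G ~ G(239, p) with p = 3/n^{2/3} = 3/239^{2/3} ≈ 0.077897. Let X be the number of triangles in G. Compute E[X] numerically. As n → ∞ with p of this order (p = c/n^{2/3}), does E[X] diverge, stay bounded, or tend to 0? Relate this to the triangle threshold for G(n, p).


Number of potential triangles: C(239, 3) = 2246839.
Each occurs with probability p³ ≈ (0.077897)³ ≈ 4.7268080e-04.
By linearity: E[X] = C(239, 3)·p³ ≈ 2246839 · 4.7268080e-04 ≈ 1062.03766.
Since α = 2/3 < 1, p = c/n^{2/3} ≫ 1/n is above the triangle threshold p ~ 1/n. Asymptotically E[X] ~ (c³/6)·n^{3(1−α)} = (3³/6)·n^{1} → ∞; triangles are abundant w.h.p.

E[X] ≈ 1062.03766; in regime p = Θ(1/n^{2/3}) E[X] diverges (above the triangle threshold p ~ 1/n).


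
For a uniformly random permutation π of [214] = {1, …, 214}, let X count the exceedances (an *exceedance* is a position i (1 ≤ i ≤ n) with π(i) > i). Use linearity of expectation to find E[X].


Write X = Σ_{i=1}^{214} X_i, where X_i = 1_{π(i) > i}.
For each fixed i, π(i) is uniform over {1, …, 214} (marginal of a uniform permutation), so P[π(i) > i] = (n − i)/n. Summing: Σ_{i=1}^{214} (n − i)/n = (0 + 1 + … + 213)/214 = 214(214 − 1)/(2·214) = (214 − 1)/2.
Hence E[X] = Σ_{i=1}^{214} (214 − i)/214 = 213/2 ≈ 106.5000.

E[X] = 213/2 = 106.5000.


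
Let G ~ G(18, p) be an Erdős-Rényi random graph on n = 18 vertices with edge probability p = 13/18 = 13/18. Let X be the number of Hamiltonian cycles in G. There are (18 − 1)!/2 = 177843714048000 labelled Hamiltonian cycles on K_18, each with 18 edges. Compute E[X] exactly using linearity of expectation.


K_18 has (18 − 1)!/2 = 177843714048000 labelled Hamiltonian cycles.
For each such Hamiltonian cycle H, let X_H = 1 if all 18 edges of H are present in G. Then P[X_H = 1] = p^{18} = (13/18)^{18} = 112455406951957393129/39346408075296537575424.
By linearity of expectation: E[X] = Σ_H E[X_H] = 177843714048000 · p^{18} = 177843714048000 · 112455406951957393129/39346408075296537575424 = 1674446952588776589016668875/3294258113514384.
Numerically: E[X] ≈ 5.083e+11.

E[X] = 177843714048000 · (13/18)^{18} = 1674446952588776589016668875/3294258113514384 ≈ 5.083e+11.


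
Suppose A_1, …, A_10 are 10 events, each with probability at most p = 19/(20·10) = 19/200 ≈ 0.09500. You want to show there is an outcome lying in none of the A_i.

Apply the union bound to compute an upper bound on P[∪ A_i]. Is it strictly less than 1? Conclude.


Union bound: P[∪_{i=1}^{10} A_i] ≤ Σ_i P[A_i] ≤ 10·p = 10·(19/200) = 19/20.
Numerically: 19/20 ≈ 0.95000.
Is 19/20 < 1? YES.
Since P[∪ A_i] ≤ 19/20 < 1, the complement has P[∩ A_i^c] ≥ 1 − 19/20 = 1/20 > 0, so some outcome avoids every A_i.

10·p = 19/20 ≈ 0.95000; existence CERTIFIED by the union bound.


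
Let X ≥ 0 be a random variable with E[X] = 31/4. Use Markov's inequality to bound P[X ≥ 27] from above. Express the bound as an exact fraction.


μ = E[X] = 31/4, a = 27.
Markov: P[X ≥ 27] ≤ μ/a = (31/4)/27 = 31/108.
Numerically: ≈ 0.28704.
(Since a = 27 > μ = 7.75000, the bound 31/108 is < 1 and informative.)

P[X ≥ 27] ≤ 31/108 ≈ 0.28704.


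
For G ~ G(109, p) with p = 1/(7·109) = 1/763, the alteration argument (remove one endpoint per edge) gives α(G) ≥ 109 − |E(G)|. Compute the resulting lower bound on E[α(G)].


E[|E(G)|] = C(109, 2)·p = 5886 · (1/763) = 54/7.
E[α(G)] ≥ n − E[|E(G)|] = 109 − 54/7 = 709/7.
Numerically: ≈ 101.285714.
(This is only a lower bound; the true E[α(G)] may be larger.)

E[α(G)] ≥ 709/7 ≈ 101.285714.


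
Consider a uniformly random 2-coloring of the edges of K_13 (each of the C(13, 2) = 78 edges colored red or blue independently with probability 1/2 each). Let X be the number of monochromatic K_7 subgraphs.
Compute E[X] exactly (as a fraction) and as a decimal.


Let X = Σ_S X_S over the C(13, 7) = 1716 subsets S of size 7, where X_S = 1 if the K_7 on S is monochromatic.
For a fixed S, the K_7 on S has C(7, 2) = 21 edges. P[all 21 edges red] = (1/2)^21, and likewise for blue, so P[monochromatic] = 2·(1/2)^21 = 2^{1 − 21} = 1/1048576.
Summing: E[X] = C(13, 7) · 2^{1 − 21} = 1716 · 1/1048576 = 429/262144.
Numerically: E[X] ≈ 0.0016.

E[X] = C(13,7)·2^(1−C(7,2)) = 429/262144 ≈ 0.0016.


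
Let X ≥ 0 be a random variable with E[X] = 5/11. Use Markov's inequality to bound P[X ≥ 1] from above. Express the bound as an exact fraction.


μ = E[X] = 5/11, a = 1.
Markov: P[X ≥ 1] ≤ μ/a = (5/11)/1 = 5/11.
Numerically: ≈ 0.4545.
(Since a = 1 > μ = 0.4545, the bound 5/11 is < 1 and informative.)

P[X ≥ 1] ≤ 5/11 ≈ 0.4545.


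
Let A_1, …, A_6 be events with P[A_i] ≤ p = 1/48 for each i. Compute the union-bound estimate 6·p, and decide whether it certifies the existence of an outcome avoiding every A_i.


Union bound: P[∪_{i=1}^{6} A_i] ≤ Σ_i P[A_i] ≤ 6·p = 6·(1/48) = 1/8.
Numerically: 1/8 ≈ 0.125000.
Is 1/8 < 1? YES.
Since P[∪ A_i] ≤ 1/8 < 1, the complement has P[∩ A_i^c] ≥ 1 − 1/8 = 7/8 > 0, so some outcome avoids every A_i.

6·p = 1/8 ≈ 0.125000; existence CERTIFIED by the union bound.


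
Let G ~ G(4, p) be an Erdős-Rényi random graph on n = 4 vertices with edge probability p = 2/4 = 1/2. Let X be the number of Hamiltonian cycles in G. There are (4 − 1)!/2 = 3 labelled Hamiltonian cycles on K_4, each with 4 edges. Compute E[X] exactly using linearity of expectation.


K_4 has (4 − 1)!/2 = 3 labelled Hamiltonian cycles.
For each such Hamiltonian cycle H, let X_H = 1 if all 4 edges of H are present in G. Then P[X_H = 1] = p^{4} = (1/2)^{4} = 1/16.
Summing the indicators: E[X] = Σ_H E[X_H] = 3 · p^{4} = 3 · 1/16 = 3/16.
Numerically: E[X] ≈ 0.1875.

E[X] = 3 · (1/2)^{4} = 3/16 ≈ 0.1875.


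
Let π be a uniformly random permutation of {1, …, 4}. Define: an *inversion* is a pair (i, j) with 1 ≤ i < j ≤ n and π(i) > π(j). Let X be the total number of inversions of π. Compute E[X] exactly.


Write X = Σ X_I over the C(4, 2) = 6 pairs i < j, with X_I the indicator of one inversion.
There are 6 indicators.
For each fixed pair i < j, the values π(i) and π(j) are two distinct elements of {1, …, 4} in uniformly random order; by symmetry P[π(i) > π(j)] = 1/2.
By linearity: E[X] = 6 · (1/2) = C(4, 2) · (1/2) = 6/2 = 3 ≈ 3.00000.

E[X] = 3 = 3.00000.


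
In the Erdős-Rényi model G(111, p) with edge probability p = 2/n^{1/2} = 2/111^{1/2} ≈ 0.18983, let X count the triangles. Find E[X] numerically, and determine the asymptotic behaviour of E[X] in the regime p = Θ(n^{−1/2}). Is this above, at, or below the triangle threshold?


Number of potential triangles: C(111, 3) = 221815.
Each occurs with probability p³ ≈ (0.18983)³ ≈ 6.8407783e-03.
By linearity: E[X] = C(111, 3)·p³ ≈ 221815 · 6.8407783e-03 ≈ 1517.38725.
Since α = 1/2 < 1, p = c/n^{1/2} ≫ 1/n is above the triangle threshold p ~ 1/n. Asymptotically E[X] ~ (c³/6)·n^{3(1−α)} = (2³/6)·n^{1.5} → ∞; triangles are abundant w.h.p.

E[X] ≈ 1517.38725; in regime p = Θ(1/n^{1/2}) E[X] diverges (above the triangle threshold p ~ 1/n).


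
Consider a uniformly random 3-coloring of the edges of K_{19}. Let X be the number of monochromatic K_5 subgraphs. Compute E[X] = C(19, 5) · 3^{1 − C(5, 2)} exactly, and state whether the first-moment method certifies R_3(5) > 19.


E[X] = C(19, 5) · 3^{1 − 10} = 11628 · 3^{−9} = 11628/19683.
As a reduced fraction: E[X] = 1292/2187 ≈ 0.5907636.
Is E[X] < 1? YES.
Since E[X] < 1, there exists a 3-coloring of K_{19} with no monochromatic K_5; hence R_3(5) > 19.

E[X] = 1292/2187 ≈ 0.5907636; E[X] < 1, so R_3(5) > 19.


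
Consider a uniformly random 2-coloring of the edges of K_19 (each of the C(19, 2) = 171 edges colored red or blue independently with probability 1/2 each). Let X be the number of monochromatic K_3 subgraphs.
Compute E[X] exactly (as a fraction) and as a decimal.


Let X = Σ_S X_S over the C(19, 3) = 969 subsets S of size 3, where X_S = 1 if the K_3 on S is monochromatic.
For a fixed S, the K_3 on S has C(3, 2) = 3 edges. P[all 3 edges red] = (1/2)^3, and likewise for blue, so P[monochromatic] = 2·(1/2)^3 = 2^{1 − 3} = 1/4.
By linearity of expectation: E[X] = C(19, 3) · 2^{1 − 3} = 969 · 1/4 = 969/4.
Numerically: E[X] ≈ 242.250.

E[X] = C(19,3)·2^(1−C(3,2)) = 969/4 ≈ 242.250.


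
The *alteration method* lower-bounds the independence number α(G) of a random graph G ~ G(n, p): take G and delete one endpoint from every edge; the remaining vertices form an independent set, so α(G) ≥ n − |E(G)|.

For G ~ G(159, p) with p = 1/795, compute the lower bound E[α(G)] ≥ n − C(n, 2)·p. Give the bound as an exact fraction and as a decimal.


E[|E(G)|] = C(159, 2)·p = 12561 · (1/795) = 79/5.
E[α(G)] ≥ n − E[|E(G)|] = 159 − 79/5 = 716/5.
Numerically: ≈ 143.200000.
(This is only a lower bound; the true E[α(G)] may be larger.)

E[α(G)] ≥ 716/5 ≈ 143.200000.


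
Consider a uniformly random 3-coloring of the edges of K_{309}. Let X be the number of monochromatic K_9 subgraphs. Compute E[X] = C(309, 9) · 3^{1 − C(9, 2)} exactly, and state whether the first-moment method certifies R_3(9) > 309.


E[X] = C(309, 9) · 3^{1 − 36} = 62920976643980686 · 3^{−35} = 62920976643980686/50031545098999707.
As a reduced fraction: E[X] = 62920976643980686/50031545098999707 ≈ 1.2576261.
Is E[X] < 1? NO.
Since E[X] ≥ 1, the first-moment bound is inconclusive at n = 309; it does NOT by itself certify R_3(9) > 309.

E[X] = 62920976643980686/50031545098999707 ≈ 1.2576261; E[X] ≥ 1; first-moment method inconclusive here.


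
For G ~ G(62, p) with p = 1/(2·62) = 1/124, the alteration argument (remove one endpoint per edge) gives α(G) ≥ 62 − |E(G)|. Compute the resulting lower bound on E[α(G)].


E[|E(G)|] = C(62, 2)·p = 1891 · (1/124) = 61/4.
E[α(G)] ≥ n − E[|E(G)|] = 62 − 61/4 = 187/4.
Numerically: ≈ 46.7500.
(This is only a lower bound; the true E[α(G)] may be larger.)

E[α(G)] ≥ 187/4 ≈ 46.7500.


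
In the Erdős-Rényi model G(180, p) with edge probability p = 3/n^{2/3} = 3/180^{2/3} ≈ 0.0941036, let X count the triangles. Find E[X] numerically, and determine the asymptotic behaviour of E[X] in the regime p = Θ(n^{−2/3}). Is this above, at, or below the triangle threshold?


Number of potential triangles: C(180, 3) = 955860.
Each occurs with probability p³ ≈ (0.0941036)³ ≈ 8.33333333e-04.
By linearity: E[X] = C(180, 3)·p³ ≈ 955860 · 8.33333333e-04 ≈ 796.550000.
Since α = 2/3 < 1, p = c/n^{2/3} ≫ 1/n is above the triangle threshold p ~ 1/n. Asymptotically E[X] ~ (c³/6)·n^{3(1−α)} = (3³/6)·n^{1} → ∞; triangles are abundant w.h.p.

E[X] ≈ 796.550000; in regime p = Θ(1/n^{2/3}) E[X] diverges (above the triangle threshold p ~ 1/n).


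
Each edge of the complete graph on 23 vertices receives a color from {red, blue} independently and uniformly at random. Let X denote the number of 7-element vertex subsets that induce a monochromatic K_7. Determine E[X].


Let X = Σ_S X_S over the C(23, 7) = 245157 subsets S of size 7, where X_S = 1 if the K_7 on S is monochromatic.
For a fixed S, the K_7 on S has C(7, 2) = 21 edges. P[all 21 edges red] = (1/2)^21, and likewise for blue, so P[monochromatic] = 2·(1/2)^21 = 2^{1 − 21} = 1/1048576.
By linearity: E[X] = C(23, 7) · 2^{1 − 21} = 245157 · 1/1048576 = 245157/1048576.
Numerically: E[X] ≈ 0.23380.

E[X] = C(23,7)·2^(1−C(7,2)) = 245157/1048576 ≈ 0.23380.


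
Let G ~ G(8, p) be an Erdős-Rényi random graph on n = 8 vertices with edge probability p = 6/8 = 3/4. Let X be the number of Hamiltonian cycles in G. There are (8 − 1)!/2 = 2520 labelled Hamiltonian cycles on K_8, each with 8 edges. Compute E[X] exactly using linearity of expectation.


K_8 has (8 − 1)!/2 = 2520 labelled Hamiltonian cycles.
For each such Hamiltonian cycle H, let X_H = 1 if all 8 edges of H are present in G. Then P[X_H = 1] = p^{8} = (3/4)^{8} = 6561/65536.
By linearity: E[X] = Σ_H E[X_H] = 2520 · p^{8} = 2520 · 6561/65536 = 2066715/8192.
Numerically: E[X] ≈ 252.285.

E[X] = 2520 · (3/4)^{8} = 2066715/8192 ≈ 252.285.


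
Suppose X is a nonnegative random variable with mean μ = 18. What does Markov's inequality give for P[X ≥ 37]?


μ = E[X] = 18, a = 37.
Markov: P[X ≥ 37] ≤ μ/a = (18)/37 = 18/37.
Numerically: ≈ 0.486486.
(Since a = 37 > μ = 18.000000, the bound 18/37 is < 1 and informative.)

P[X ≥ 37] ≤ 18/37 ≈ 0.486486.


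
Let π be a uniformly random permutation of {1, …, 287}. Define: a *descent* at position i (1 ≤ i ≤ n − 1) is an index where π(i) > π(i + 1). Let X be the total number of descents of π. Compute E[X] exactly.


Write X = Σ X_I over i = 1, …, 286, with X_I the indicator of one descent.
There are 286 indicators.
For each fixed i, the pair (π(i), π(i+1)) is a uniformly random ordered pair of distinct values from {1, …, 287}; by symmetry P[π(i) > π(i+1)] = 1/2.
By linearity: E[X] = 286 · (1/2) = (287 − 1) · (1/2) = 143 ≈ 143.000.

E[X] = 143 = 143.000.


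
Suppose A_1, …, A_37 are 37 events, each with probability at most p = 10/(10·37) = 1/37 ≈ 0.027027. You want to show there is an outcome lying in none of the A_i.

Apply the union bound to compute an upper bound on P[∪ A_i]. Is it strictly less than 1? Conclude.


Union bound: P[∪_{i=1}^{37} A_i] ≤ Σ_i P[A_i] ≤ 37·p = 37·(1/37) = 1.
Numerically: 1 ≈ 1.000000.
Is 1 < 1? NO.
Since the bound 1 is ≥ 1, the union bound is uninformative here; it does NOT by itself certify existence.

37·p = 1 ≈ 1.000000; existence NOT certified by the union bound.


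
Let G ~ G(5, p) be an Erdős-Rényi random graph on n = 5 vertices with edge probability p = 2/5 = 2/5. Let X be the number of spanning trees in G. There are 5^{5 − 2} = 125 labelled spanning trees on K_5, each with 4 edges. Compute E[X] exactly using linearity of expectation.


K_5 has 5^{5 − 2} = 125 labelled spanning trees.
For each such spanning tree H, let X_H = 1 if all 4 edges of H are present in G. Then P[X_H = 1] = p^{4} = (2/5)^{4} = 16/625.
By linearity: E[X] = Σ_H E[X_H] = 125 · p^{4} = 125 · 16/625 = 16/5.
Numerically: E[X] ≈ 3.2.

E[X] = 125 · (2/5)^{4} = 16/5 ≈ 3.2.


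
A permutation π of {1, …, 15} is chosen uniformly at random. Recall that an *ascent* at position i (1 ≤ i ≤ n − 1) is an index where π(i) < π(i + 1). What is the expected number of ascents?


Write X = Σ X_I over i = 1, …, 14, with X_I the indicator of one ascent.
There are 14 indicators.
For each fixed i, the pair (π(i), π(i+1)) is a uniformly random ordered pair of distinct values from {1, …, 15}; by symmetry P[π(i) < π(i+1)] = 1/2.
By linearity: E[X] = 14 · (1/2) = (15 − 1) · (1/2) = 7 ≈ 7.000000.

E[X] = 7 = 7.000000.


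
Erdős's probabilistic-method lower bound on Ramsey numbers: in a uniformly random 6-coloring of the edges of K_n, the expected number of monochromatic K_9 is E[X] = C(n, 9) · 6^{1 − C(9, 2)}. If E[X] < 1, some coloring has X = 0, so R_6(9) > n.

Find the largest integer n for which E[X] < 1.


We need C(n, 9) · 6^{1 − 36} < 1, i.e. C(n, 9) < 6^{36 − 1} = 1719070799748422591028658176.
Check values of n near the boundary:
  n = 4403: C(4403, 9) = 1699894433046281918452233150; 1699894433046281918452233150 < 1719070799748422591028658176? YES
  n = 4404: C(4404, 9) = 1703375445537161676647015880; 1703375445537161676647015880 < 1719070799748422591028658176? YES
  n = 4405: C(4405, 9) = 1706862792900636302463627150; 1706862792900636302463627150 < 1719070799748422591028658176? YES
  n = 4406: C(4406, 9) = 1710356485221788389505285700; 1710356485221788389505285700 < 1719070799748422591028658176? YES
  n = 4407: C(4407, 9) = 1713856532599459170657070050; 1713856532599459170657070050 < 1719070799748422591028658176? YES
  n = 4408: C(4408, 9) = 1717362945146264156457459600; 1717362945146264156457459600 < 1719070799748422591028658176? YES
  n = 4409: C(4409, 9) = 1720875732988608787686577131; 1720875732988608787686577131 < 1719070799748422591028658176? NO
  n = 4410: C(4410, 9) = 1724394906266704102180823710; 1724394906266704102180823710 < 1719070799748422591028658176? NO
The largest n with C(n, 9) < 1719070799748422591028658176 is n = 4408 (where E[X] = 35778394690547169926197075/35813974994758803979763712 ≈ 0.999007). Hence R_6(9) > 4408, i.e. R_6(9) ≥ 4409.

Largest n = 4408; hence R_6(9) > 4408.


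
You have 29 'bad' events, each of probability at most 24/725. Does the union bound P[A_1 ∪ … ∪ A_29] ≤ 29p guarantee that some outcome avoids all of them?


Union bound: P[∪_{i=1}^{29} A_i] ≤ Σ_i P[A_i] ≤ 29·p = 29·(24/725) = 24/25.
Numerically: 24/25 ≈ 0.960.
Is 24/25 < 1? YES.
Since P[∪ A_i] ≤ 24/25 < 1, the complement has P[∩ A_i^c] ≥ 1 − 24/25 = 1/25 > 0, so some outcome avoids every A_i.

29·p = 24/25 ≈ 0.960; existence CERTIFIED by the union bound.


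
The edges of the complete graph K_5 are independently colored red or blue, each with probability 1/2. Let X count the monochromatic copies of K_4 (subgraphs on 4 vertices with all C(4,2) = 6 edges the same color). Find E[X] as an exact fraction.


Let X = Σ_S X_S over the C(5, 4) = 5 subsets S of size 4, where X_S = 1 if the K_4 on S is monochromatic.
For a fixed S, the K_4 on S has C(4, 2) = 6 edges. P[all 6 edges red] = (1/2)^6, and likewise for blue, so P[monochromatic] = 2·(1/2)^6 = 2^{1 − 6} = 1/32.
By linearity: E[X] = C(5, 4) · 2^{1 − 6} = 5 · 1/32 = 5/32.
Numerically: E[X] ≈ 0.156250.

E[X] = C(5,4)·2^(1−C(4,2)) = 5/32 ≈ 0.156250.


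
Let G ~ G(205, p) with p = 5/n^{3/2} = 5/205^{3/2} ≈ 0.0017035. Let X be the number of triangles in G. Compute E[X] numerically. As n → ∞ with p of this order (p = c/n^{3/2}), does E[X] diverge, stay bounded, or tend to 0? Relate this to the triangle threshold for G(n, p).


Number of potential triangles: C(205, 3) = 1414910.
Each occurs with probability p³ ≈ (0.0017035)³ ≈ 4.9433076e-09.
By linearity: E[X] = C(205, 3)·p³ ≈ 1414910 · 4.9433076e-09 ≈ 0.00699.
Since α = 3/2 > 1, p = c/n^{3/2} = o(1/n) is below the triangle threshold p ~ 1/n. Asymptotically E[X] ~ (c³/6)·n^{3(1−α)} = (5³/6)·n^{-1.5} → 0, so by Markov's inequality G has no triangles w.h.p.

E[X] ≈ 0.00699; in regime p = Θ(1/n^{3/2}) E[X] tends to 0 (below the triangle threshold p ~ 1/n).


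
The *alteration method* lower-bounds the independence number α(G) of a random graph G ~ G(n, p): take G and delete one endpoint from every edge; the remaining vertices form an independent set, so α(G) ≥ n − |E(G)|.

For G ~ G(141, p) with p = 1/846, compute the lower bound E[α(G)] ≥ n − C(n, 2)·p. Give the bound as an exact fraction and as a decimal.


E[|E(G)|] = C(141, 2)·p = 9870 · (1/846) = 35/3.
E[α(G)] ≥ n − E[|E(G)|] = 141 − 35/3 = 388/3.
Numerically: ≈ 129.333333.
(This is only a lower bound; the true E[α(G)] may be larger.)

E[α(G)] ≥ 388/3 ≈ 129.333333.


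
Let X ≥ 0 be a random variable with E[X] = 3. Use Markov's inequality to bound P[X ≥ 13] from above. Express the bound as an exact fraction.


μ = E[X] = 3, a = 13.
Markov: P[X ≥ 13] ≤ μ/a = (3)/13 = 3/13.
Numerically: ≈ 0.231.
(Since a = 13 > μ = 3.000, the bound 3/13 is < 1 and informative.)

P[X ≥ 13] ≤ 3/13 ≈ 0.231.


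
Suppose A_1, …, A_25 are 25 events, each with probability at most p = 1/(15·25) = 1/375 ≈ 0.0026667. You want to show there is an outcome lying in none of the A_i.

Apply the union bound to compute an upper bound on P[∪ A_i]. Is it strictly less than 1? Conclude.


Union bound: P[∪_{i=1}^{25} A_i] ≤ Σ_i P[A_i] ≤ 25·p = 25·(1/375) = 1/15.
Numerically: 1/15 ≈ 0.0666667.
Is 1/15 < 1? YES.
Since P[∪ A_i] ≤ 1/15 < 1, the complement has P[∩ A_i^c] ≥ 1 − 1/15 = 14/15 > 0, so some outcome avoids every A_i.

25·p = 1/15 ≈ 0.0666667; existence CERTIFIED by the union bound.


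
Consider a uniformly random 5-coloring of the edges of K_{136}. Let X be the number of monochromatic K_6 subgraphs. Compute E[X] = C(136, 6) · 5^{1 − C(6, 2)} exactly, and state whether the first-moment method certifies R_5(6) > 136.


E[X] = C(136, 6) · 5^{1 − 15} = 7858539612 · 5^{−14} = 7858539612/6103515625.
As a reduced fraction: E[X] = 7858539612/6103515625 ≈ 1.287543.
Is E[X] < 1? NO.
Since E[X] ≥ 1, the first-moment bound is inconclusive at n = 136; it does NOT by itself certify R_5(6) > 136.

E[X] = 7858539612/6103515625 ≈ 1.287543; E[X] ≥ 1; first-moment method inconclusive here.


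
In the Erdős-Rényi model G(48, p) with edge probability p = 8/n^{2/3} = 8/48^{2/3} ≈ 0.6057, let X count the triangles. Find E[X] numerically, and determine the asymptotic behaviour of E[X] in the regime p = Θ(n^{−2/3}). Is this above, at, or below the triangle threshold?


Number of potential triangles: C(48, 3) = 17296.
Each occurs with probability p³ ≈ (0.6057)³ ≈ 2.222222e-01.
By linearity: E[X] = C(48, 3)·p³ ≈ 17296 · 2.222222e-01 ≈ 3843.5556.
Since α = 2/3 < 1, p = c/n^{2/3} ≫ 1/n is above the triangle threshold p ~ 1/n. Asymptotically E[X] ~ (c³/6)·n^{3(1−α)} = (8³/6)·n^{1} → ∞; triangles are abundant w.h.p.

E[X] ≈ 3843.5556; in regime p = Θ(1/n^{2/3}) E[X] diverges (above the triangle threshold p ~ 1/n).


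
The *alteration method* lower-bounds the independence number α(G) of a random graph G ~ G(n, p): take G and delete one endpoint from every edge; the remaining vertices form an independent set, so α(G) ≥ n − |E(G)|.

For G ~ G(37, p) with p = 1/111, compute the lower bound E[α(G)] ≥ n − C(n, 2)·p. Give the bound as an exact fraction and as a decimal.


E[|E(G)|] = C(37, 2)·p = 666 · (1/111) = 6.
E[α(G)] ≥ n − E[|E(G)|] = 37 − 6 = 31.
Numerically: ≈ 31.000000.
(This is only a lower bound; the true E[α(G)] may be larger.)

E[α(G)] ≥ 31 ≈ 31.000000.


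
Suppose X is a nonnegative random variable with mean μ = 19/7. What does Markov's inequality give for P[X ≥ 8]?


μ = E[X] = 19/7, a = 8.
Markov: P[X ≥ 8] ≤ μ/a = (19/7)/8 = 19/56.
Numerically: ≈ 0.3393.
(Since a = 8 > μ = 2.7143, the bound 19/56 is < 1 and informative.)

P[X ≥ 8] ≤ 19/56 ≈ 0.3393.


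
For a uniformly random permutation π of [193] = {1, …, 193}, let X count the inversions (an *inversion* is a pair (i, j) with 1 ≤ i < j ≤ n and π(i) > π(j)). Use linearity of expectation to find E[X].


Write X = Σ X_I over the C(193, 2) = 18528 pairs i < j, with X_I the indicator of one inversion.
There are 18528 indicators.
For each fixed pair i < j, the values π(i) and π(j) are two distinct elements of {1, …, 193} in uniformly random order; by symmetry P[π(i) > π(j)] = 1/2.
By linearity: E[X] = 18528 · (1/2) = C(193, 2) · (1/2) = 18528/2 = 9264 ≈ 9264.00000.

E[X] = 9264 = 9264.00000.


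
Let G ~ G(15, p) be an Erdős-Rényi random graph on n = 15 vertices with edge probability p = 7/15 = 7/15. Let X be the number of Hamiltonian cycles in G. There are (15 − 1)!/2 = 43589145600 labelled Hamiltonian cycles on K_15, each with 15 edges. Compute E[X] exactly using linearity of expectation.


K_15 has (15 − 1)!/2 = 43589145600 labelled Hamiltonian cycles.
For each such Hamiltonian cycle H, let X_H = 1 if all 15 edges of H are present in G. Then P[X_H = 1] = p^{15} = (7/15)^{15} = 4747561509943/437893890380859375.
By linearity of expectation: E[X] = Σ_H E[X_H] = 43589145600 · p^{15} = 43589145600 · 4747561509943/437893890380859375 = 34064551424174695424/72081298828125.
Numerically: E[X] ≈ 4.73e+05.

E[X] = 43589145600 · (7/15)^{15} = 34064551424174695424/72081298828125 ≈ 4.73e+05.


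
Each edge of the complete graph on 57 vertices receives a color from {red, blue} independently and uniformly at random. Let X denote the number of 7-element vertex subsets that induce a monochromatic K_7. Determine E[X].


Let X = Σ_S X_S over the C(57, 7) = 264385836 subsets S of size 7, where X_S = 1 if the K_7 on S is monochromatic.
For a fixed S, the K_7 on S has C(7, 2) = 21 edges. P[all 21 edges red] = (1/2)^21, and likewise for blue, so P[monochromatic] = 2·(1/2)^21 = 2^{1 − 21} = 1/1048576.
Summing: E[X] = C(57, 7) · 2^{1 − 21} = 264385836 · 1/1048576 = 66096459/262144.
Numerically: E[X] ≈ 252.1380.

E[X] = C(57,7)·2^(1−C(7,2)) = 66096459/262144 ≈ 252.1380.


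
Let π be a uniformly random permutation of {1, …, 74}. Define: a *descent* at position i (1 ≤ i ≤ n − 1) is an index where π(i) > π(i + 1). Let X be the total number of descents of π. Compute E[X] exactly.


Write X = Σ X_I over i = 1, …, 73, with X_I the indicator of one descent.
There are 73 indicators.
For each fixed i, the pair (π(i), π(i+1)) is a uniformly random ordered pair of distinct values from {1, …, 74}; by symmetry P[π(i) > π(i+1)] = 1/2.
By linearity: E[X] = 73 · (1/2) = (74 − 1) · (1/2) = 73/2 ≈ 36.500.

E[X] = 73/2 = 36.500.


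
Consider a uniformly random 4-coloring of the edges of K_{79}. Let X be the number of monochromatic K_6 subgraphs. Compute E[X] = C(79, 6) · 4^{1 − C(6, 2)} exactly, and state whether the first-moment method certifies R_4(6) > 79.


E[X] = C(79, 6) · 4^{1 − 15} = 277962685 · 4^{−14} = 277962685/268435456.
As a reduced fraction: E[X] = 277962685/268435456 ≈ 1.0355.
Is E[X] < 1? NO.
Since E[X] ≥ 1, the first-moment bound is inconclusive at n = 79; it does NOT by itself certify R_4(6) > 79.

E[X] = 277962685/268435456 ≈ 1.0355; E[X] ≥ 1; first-moment method inconclusive here.


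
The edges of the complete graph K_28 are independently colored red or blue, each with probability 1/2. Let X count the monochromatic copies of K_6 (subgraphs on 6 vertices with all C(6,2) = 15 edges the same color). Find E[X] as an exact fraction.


Let X = Σ_S X_S over the C(28, 6) = 376740 subsets S of size 6, where X_S = 1 if the K_6 on S is monochromatic.
For a fixed S, the K_6 on S has C(6, 2) = 15 edges. P[all 15 edges red] = (1/2)^15, and likewise for blue, so P[monochromatic] = 2·(1/2)^15 = 2^{1 − 15} = 1/16384.
By linearity: E[X] = C(28, 6) · 2^{1 − 15} = 376740 · 1/16384 = 94185/4096.
Numerically: E[X] ≈ 22.994385.

E[X] = C(28,6)·2^(1−C(6,2)) = 94185/4096 ≈ 22.994385.


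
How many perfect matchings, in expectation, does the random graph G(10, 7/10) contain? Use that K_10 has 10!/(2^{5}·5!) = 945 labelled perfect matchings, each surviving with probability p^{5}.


K_10 has 10!/(2^{5}·5!) = 945 labelled perfect matchings.
For each such perfect matching H, let X_H = 1 if all 5 edges of H are present in G. Then P[X_H = 1] = p^{5} = (7/10)^{5} = 16807/100000.
Summing the indicators: E[X] = Σ_H E[X_H] = 945 · p^{5} = 945 · 16807/100000 = 3176523/20000.
Numerically: E[X] ≈ 158.8.

E[X] = 945 · (7/10)^{5} = 3176523/20000 ≈ 158.8.


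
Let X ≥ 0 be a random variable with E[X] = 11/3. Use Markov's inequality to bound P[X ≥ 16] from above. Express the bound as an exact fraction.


μ = E[X] = 11/3, a = 16.
Markov: P[X ≥ 16] ≤ μ/a = (11/3)/16 = 11/48.
Numerically: ≈ 0.229167.
(Since a = 16 > μ = 3.666667, the bound 11/48 is < 1 and informative.)

P[X ≥ 16] ≤ 11/48 ≈ 0.229167.


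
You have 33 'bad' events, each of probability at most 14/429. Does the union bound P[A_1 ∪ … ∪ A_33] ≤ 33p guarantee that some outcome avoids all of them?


Union bound: P[∪_{i=1}^{33} A_i] ≤ Σ_i P[A_i] ≤ 33·p = 33·(14/429) = 14/13.
Numerically: 14/13 ≈ 1.0769231.
Is 14/13 < 1? NO.
Since the bound 14/13 is ≥ 1, the union bound is uninformative here; it does NOT by itself certify existence.

33·p = 14/13 ≈ 1.0769231; existence NOT certified by the union bound.


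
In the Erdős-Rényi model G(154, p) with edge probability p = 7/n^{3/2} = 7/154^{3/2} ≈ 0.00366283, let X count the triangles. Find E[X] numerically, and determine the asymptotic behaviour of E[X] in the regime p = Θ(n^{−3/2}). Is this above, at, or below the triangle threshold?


Number of potential triangles: C(154, 3) = 596904.
Each occurs with probability p³ ≈ (0.00366283)³ ≈ 4.91417792e-08.
By linearity: E[X] = C(154, 3)·p³ ≈ 596904 · 4.91417792e-08 ≈ 0.029333.
Since α = 3/2 > 1, p = c/n^{3/2} = o(1/n) is below the triangle threshold p ~ 1/n. Asymptotically E[X] ~ (c³/6)·n^{3(1−α)} = (7³/6)·n^{-1.5} → 0, so by Markov's inequality G has no triangles w.h.p.

E[X] ≈ 0.029333; in regime p = Θ(1/n^{3/2}) E[X] tends to 0 (below the triangle threshold p ~ 1/n).


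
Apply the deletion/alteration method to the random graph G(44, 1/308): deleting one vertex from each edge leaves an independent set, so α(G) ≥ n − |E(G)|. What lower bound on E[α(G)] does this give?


E[|E(G)|] = C(44, 2)·p = 946 · (1/308) = 43/14.
E[α(G)] ≥ n − E[|E(G)|] = 44 − 43/14 = 573/14.
Numerically: ≈ 40.92857.
(This is only a lower bound; the true E[α(G)] may be larger.)

E[α(G)] ≥ 573/14 ≈ 40.92857.


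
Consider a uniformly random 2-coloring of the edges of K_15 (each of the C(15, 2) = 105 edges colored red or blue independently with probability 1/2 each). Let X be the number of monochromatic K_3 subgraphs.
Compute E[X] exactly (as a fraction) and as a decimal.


Let X = Σ_S X_S over the C(15, 3) = 455 subsets S of size 3, where X_S = 1 if the K_3 on S is monochromatic.
For a fixed S, the K_3 on S has C(3, 2) = 3 edges. P[all 3 edges red] = (1/2)^3, and likewise for blue, so P[monochromatic] = 2·(1/2)^3 = 2^{1 − 3} = 1/4.
Summing: E[X] = C(15, 3) · 2^{1 − 3} = 455 · 1/4 = 455/4.
Numerically: E[X] ≈ 113.750.

E[X] = C(15,3)·2^(1−C(3,2)) = 455/4 ≈ 113.750.


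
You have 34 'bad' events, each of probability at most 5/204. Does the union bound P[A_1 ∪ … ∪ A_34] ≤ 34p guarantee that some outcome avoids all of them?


Union bound: P[∪_{i=1}^{34} A_i] ≤ Σ_i P[A_i] ≤ 34·p = 34·(5/204) = 5/6.
Numerically: 5/6 ≈ 0.833333.
Is 5/6 < 1? YES.
Since P[∪ A_i] ≤ 5/6 < 1, the complement has P[∩ A_i^c] ≥ 1 − 5/6 = 1/6 > 0, so some outcome avoids every A_i.

34·p = 5/6 ≈ 0.833333; existence CERTIFIED by the union bound.


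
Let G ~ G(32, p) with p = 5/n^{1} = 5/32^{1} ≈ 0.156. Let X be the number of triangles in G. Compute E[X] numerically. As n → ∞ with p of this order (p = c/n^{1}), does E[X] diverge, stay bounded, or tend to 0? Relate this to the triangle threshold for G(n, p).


Number of potential triangles: C(32, 3) = 4960.
Each occurs with probability p³ ≈ (0.156)³ ≈ 3.81470e-03.
By linearity: E[X] = C(32, 3)·p³ ≈ 4960 · 3.81470e-03 ≈ 18.921.
Here α = 1, so p = 5/n is exactly at the triangle threshold p ~ 1/n. Asymptotically E[X] → c³/6 = 5³/6 = 125/6 ≈ 20.833, a bounded constant. In this regime the triangle count is asymptotically Poisson(c³/6).

E[X] ≈ 18.921; in regime p = Θ(1/n^{1}) E[X] stays bounded (at the triangle threshold p ~ 1/n).
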